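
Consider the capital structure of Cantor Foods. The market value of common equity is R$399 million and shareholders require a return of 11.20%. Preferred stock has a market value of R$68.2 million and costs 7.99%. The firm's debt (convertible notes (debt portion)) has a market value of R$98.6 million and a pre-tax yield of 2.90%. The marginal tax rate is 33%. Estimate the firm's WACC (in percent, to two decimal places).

Total capital V = 399 + 68.2 + 98.6 = 565.8.
Equity: weight = 399/565.8 = 0.7052; cost = 11.2%.
Preferred: weight = 68.2/565.8 = 0.1205; cost = 7.99%.
Convertible notes (debt portion): weight = 98.6/565.8 = 0.1743; after-tax cost = 2.9% × (1 − 33%) = 1.9430%.
WACC = 0.7052 × 11.2000% + 0.1205 × 7.9900% + 0.1743 × 1.9430% = 9.1999%.

9.20%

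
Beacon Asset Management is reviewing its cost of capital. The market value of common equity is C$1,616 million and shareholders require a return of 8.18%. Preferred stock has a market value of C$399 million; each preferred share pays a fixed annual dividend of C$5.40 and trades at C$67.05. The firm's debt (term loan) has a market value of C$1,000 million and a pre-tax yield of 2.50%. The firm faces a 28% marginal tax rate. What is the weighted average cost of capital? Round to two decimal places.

Cost of preferred: Rp = 5.4 / 67.05 = 8.0537%.
Total capital V = 1616 + 399 + 1000 = 3015.
Equity: weight = 1616/3015 = 0.5360; cost = 8.18%.
Preferred: weight = 399/3015 = 0.1323; cost = 8.0537%.
Term loan: weight = 1000/3015 = 0.3317; after-tax cost = 2.5% × (1 − 28%) = 1.8000%.
WACC = 0.5360 × 8.1800% + 0.1323 × 8.0537% + 0.3317 × 1.8000% = 6.0472%.

6.05%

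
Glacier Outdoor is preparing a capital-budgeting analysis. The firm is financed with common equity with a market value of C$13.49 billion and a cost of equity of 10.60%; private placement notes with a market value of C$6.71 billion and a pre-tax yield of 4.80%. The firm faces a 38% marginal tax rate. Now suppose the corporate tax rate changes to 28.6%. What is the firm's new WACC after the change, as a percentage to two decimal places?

8.22%

After the change:
Total capital V = 13.49 + 6.71 = 20.2.
Equity: weight = 13.49/20.2 = 0.6678; cost = 10.6%.
Private placement notes: weight = 6.71/20.2 = 0.3322; after-tax cost = 4.8% × (1 − 28.6%) = 3.4272%.
WACC = 0.6678 × 10.6000% + 0.3322 × 3.4272% = 8.2174%.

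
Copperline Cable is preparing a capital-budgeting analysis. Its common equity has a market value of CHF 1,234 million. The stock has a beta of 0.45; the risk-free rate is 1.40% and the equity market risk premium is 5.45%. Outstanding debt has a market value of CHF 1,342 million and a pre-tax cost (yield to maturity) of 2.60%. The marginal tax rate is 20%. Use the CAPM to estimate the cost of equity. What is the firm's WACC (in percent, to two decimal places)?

Cost of equity via CAPM: Re = 1.4% + 0.45 × 5.45% = 3.8525%.
Total capital V = 1234 + 1342 = 2576.
Equity: weight = 1234/2576 = 0.4790; cost = 3.8525%.
Debt: weight = 1342/2576 = 0.5210; after-tax cost = 2.6% × (1 − 20%) = 2.0800%.
WACC = 0.4790 × 3.8525% + 0.5210 × 2.0800% = 2.9291%.

2.93%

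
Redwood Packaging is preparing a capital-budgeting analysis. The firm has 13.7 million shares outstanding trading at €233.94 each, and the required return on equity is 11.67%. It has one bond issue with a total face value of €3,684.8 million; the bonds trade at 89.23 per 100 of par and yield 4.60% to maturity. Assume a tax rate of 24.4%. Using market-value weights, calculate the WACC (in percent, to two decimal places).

Market value of equity E = 233.94 × 13.7m = 3204.978m. Market value of debt D = 3684.8m × 89.23/100 = 3287.94704m.
Total capital V = 3204.978 + 3287.94704 = 6492.92504.
Equity: weight = 3204.978/6492.92504 = 0.4936; cost = 11.67%.
Bonds outstanding: weight = 3287.94704/6492.92504 = 0.5064; after-tax cost = 4.6% × (1 − 24.4%) = 3.4776%.
WACC = 0.4936 × 11.6700% + 0.5064 × 3.4776% = 7.5215%.

7.52%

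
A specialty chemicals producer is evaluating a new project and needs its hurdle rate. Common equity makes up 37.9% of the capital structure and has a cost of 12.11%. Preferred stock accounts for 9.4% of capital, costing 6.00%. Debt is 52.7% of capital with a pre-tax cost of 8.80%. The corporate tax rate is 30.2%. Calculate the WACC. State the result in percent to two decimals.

8.39%

After-tax cost of debt = 8.8% × (1 − 30.2%) = 6.1424%.
WACC = 0.379 × 12.1100% + 0.094 × 6.0000% + 0.527 × 6.1424% = 8.3907%.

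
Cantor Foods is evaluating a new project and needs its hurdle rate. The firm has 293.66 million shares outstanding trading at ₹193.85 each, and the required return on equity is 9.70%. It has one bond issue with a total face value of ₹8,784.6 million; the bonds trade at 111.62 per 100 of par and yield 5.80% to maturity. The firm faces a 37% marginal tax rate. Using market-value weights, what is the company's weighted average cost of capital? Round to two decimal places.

8.81%

Market value of equity E = 193.85 × 293.66m = 56925.991m. Market value of debt D = 8784.6m × 111.62/100 = 9805.37052m.
Total capital V = 56925.991 + 9805.37052 = 66731.36152.
Equity: weight = 56925.991/66731.36152 = 0.8531; cost = 9.7%.
Bonds outstanding: weight = 9805.37052/66731.36152 = 0.1469; after-tax cost = 5.8% × (1 − 37%) = 3.6540%.
WACC = 0.8531 × 9.7000% + 0.1469 × 3.6540% = 8.8116%.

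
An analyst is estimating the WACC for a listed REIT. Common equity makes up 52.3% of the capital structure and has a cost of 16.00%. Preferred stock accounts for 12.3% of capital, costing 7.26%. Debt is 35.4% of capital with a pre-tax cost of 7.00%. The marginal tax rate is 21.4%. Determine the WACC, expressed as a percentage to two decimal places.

After-tax cost of debt = 7% × (1 − 21.4%) = 5.5020%.
WACC = 0.523 × 16.0000% + 0.123 × 7.2600% + 0.354 × 5.5020% = 11.2087%.

11.21%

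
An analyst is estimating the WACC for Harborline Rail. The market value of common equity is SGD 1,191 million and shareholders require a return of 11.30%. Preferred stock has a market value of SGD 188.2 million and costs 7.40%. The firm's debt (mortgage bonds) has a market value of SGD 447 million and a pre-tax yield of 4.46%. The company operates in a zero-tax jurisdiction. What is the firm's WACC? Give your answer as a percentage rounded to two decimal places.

9.22%

Total capital V = 1191 + 188.2 + 447 = 1826.2.
Equity: weight = 1191/1826.2 = 0.6522; cost = 11.3%.
Preferred: weight = 188.2/1826.2 = 0.1031; cost = 7.4%.
Mortgage bonds: weight = 447/1826.2 = 0.2448; after-tax cost = 4.46% × (1 − 0%) = 4.4600%.
WACC = 0.6522 × 11.3000% + 0.1031 × 7.4000% + 0.2448 × 4.4600% = 9.2239%.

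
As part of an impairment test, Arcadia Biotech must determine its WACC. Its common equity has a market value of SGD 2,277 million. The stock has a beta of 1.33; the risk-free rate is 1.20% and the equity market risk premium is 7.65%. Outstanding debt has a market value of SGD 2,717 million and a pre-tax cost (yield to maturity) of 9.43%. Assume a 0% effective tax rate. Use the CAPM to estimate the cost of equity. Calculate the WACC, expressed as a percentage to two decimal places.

Cost of equity via CAPM: Re = 1.2% + 1.33 × 7.65% = 11.3745%.
Total capital V = 2277 + 2717 = 4994.
Equity: weight = 2277/4994 = 0.4559; cost = 11.3745%.
Debt: weight = 2717/4994 = 0.5441; after-tax cost = 9.43% × (1 − 0%) = 9.4300%.
WACC = 0.4559 × 11.3745% + 0.5441 × 9.4300% = 10.3166%.

10.32%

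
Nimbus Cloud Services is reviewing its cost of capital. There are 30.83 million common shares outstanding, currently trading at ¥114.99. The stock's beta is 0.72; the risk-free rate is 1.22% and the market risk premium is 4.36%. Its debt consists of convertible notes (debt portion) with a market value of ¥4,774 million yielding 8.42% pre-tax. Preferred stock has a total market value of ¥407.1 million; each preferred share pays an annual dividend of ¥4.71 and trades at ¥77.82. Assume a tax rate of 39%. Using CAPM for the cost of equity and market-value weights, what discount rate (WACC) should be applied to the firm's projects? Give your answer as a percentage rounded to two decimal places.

Cost of equity via CAPM: Re = 1.22% + 0.72 × 4.36% = 4.3592%.
Cost of preferred: Rp = 4.71 / 77.82 = 6.0524%.
Market value of equity E = 114.99 × 30.83m = 3545.1417m.
Total capital V = 3545.1417 + 407.1 + 4774 = 8726.2417.
Equity: weight = 3545.1417/8726.2417 = 0.4063; cost = 4.3592%.
Preferred: weight = 407.1/8726.2417 = 0.0467; cost = 6.0524%.
Convertible notes (debt portion): weight = 4774/8726.2417 = 0.5471; after-tax cost = 8.42% × (1 − 39%) = 5.1362%.
WACC = 0.4063 × 4.3592% + 0.0467 × 6.0524% + 0.5471 × 5.1362% = 4.8633%.

4.86%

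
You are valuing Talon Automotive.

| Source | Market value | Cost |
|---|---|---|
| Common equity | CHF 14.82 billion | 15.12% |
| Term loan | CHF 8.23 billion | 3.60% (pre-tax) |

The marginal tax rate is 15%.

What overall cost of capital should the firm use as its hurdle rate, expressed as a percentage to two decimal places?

Total capital V = 14.82 + 8.23 = 23.05.
Equity: weight = 14.82/23.05 = 0.6430; cost = 15.12%.
Term loan: weight = 8.23/23.05 = 0.3570; after-tax cost = 3.6% × (1 − 15%) = 3.0600%.
WACC = 0.6430 × 15.1200% + 0.3570 × 3.0600% = 10.8140%.

10.81%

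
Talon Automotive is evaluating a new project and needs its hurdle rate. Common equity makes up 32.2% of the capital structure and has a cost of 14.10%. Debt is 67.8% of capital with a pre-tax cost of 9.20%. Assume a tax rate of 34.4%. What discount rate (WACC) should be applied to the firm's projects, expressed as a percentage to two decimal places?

8.63%

After-tax cost of debt = 9.2% × (1 − 34.4%) = 6.0352%.
WACC = 0.322 × 14.1000% + 0.678 × 6.0352% = 8.6321%.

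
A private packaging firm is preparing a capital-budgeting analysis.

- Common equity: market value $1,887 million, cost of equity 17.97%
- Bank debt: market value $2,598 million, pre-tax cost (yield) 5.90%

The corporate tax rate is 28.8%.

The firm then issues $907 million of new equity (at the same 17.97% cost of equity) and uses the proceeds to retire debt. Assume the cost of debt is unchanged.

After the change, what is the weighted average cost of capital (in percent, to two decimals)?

After the change:
Total capital V = 2794 + 1691 = 4485.
Equity: weight = 2794/4485 = 0.6230; cost = 17.97%.
Bank debt: weight = 1691/4485 = 0.3770; after-tax cost = 5.9% × (1 − 28.8%) = 4.2008%.
WACC = 0.6230 × 17.9700% + 0.3770 × 4.2008% = 12.7785%.

12.78%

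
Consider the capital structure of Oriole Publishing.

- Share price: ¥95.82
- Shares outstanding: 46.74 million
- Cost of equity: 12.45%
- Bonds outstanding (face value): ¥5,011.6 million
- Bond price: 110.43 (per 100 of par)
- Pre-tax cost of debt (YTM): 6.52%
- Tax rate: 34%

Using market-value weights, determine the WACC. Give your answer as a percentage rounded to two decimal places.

7.95%

Market value of equity E = 95.82 × 46.74m = 4478.6268m. Market value of debt D = 5011.6m × 110.43/100 = 5534.30988m.
Total capital V = 4478.6268 + 5534.30988 = 10012.93668.
Equity: weight = 4478.6268/10012.93668 = 0.4473; cost = 12.45%.
Bonds outstanding: weight = 5534.30988/10012.93668 = 0.5527; after-tax cost = 6.52% × (1 − 34%) = 4.3032%.
WACC = 0.4473 × 12.4500% + 0.5527 × 4.3032% = 7.9471%.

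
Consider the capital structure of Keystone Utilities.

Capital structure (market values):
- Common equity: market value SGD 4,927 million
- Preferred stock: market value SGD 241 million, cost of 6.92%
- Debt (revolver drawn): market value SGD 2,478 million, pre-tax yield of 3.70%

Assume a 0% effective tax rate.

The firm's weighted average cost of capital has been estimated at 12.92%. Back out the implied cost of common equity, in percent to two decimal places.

17.85%

Total capital V = 4927 + 241 + 2478 = 7646.
Equity weight = 4927/7646 = 0.6444.
Preferred weight = 241/7646 = 0.0315.
Revolver drawn weight = 2478/7646 = 0.3241.
Debt contribution = 0.3241 × 3.7% × (1 − 0%) = 1.1991%.
Preferred contribution = 0.0315 × 6.92% = 0.2181%.
Required equity contribution = 12.92% − 1.4173% = 11.5027%.
Re = 11.5027% / 0.6444 = 17.8506%.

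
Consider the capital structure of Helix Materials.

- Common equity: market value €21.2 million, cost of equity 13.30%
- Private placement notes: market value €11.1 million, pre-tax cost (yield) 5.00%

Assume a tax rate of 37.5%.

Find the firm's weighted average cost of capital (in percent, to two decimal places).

9.80%

Total capital V = 21.2 + 11.1 = 32.3.
Equity: weight = 21.2/32.3 = 0.6563; cost = 13.3%.
Private placement notes: weight = 11.1/32.3 = 0.3437; after-tax cost = 5% × (1 − 37.5%) = 3.1250%.
WACC = 0.6563 × 13.3000% + 0.3437 × 3.1250% = 9.8033%.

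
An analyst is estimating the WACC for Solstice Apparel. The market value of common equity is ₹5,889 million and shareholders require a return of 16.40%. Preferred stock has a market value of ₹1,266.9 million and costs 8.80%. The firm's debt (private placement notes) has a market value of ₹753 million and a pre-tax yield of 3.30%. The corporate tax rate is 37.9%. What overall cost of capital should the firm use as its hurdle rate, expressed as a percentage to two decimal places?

13.82%

Total capital V = 5889 + 1266.9 + 753 = 7908.9.
Equity: weight = 5889/7908.9 = 0.7446; cost = 16.4%.
Preferred: weight = 1266.9/7908.9 = 0.1602; cost = 8.8%.
Private placement notes: weight = 753/7908.9 = 0.0952; after-tax cost = 3.3% × (1 − 37.9%) = 2.0493%.
WACC = 0.7446 × 16.4000% + 0.1602 × 8.8000% + 0.0952 × 2.0493% = 13.8163%.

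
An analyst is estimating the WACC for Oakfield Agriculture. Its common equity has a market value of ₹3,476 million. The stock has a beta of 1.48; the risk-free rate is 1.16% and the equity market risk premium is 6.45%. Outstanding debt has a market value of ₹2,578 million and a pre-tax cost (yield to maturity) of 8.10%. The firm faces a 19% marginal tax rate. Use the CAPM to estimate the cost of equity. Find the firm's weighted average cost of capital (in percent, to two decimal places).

Cost of equity via CAPM: Re = 1.16% + 1.48 × 6.45% = 10.7060%.
Total capital V = 3476 + 2578 = 6054.
Equity: weight = 3476/6054 = 0.5742; cost = 10.706%.
Debt: weight = 2578/6054 = 0.4258; after-tax cost = 8.1% × (1 − 19%) = 6.5610%.
WACC = 0.5742 × 10.7060% + 0.4258 × 6.5610% = 8.9409%.

8.94%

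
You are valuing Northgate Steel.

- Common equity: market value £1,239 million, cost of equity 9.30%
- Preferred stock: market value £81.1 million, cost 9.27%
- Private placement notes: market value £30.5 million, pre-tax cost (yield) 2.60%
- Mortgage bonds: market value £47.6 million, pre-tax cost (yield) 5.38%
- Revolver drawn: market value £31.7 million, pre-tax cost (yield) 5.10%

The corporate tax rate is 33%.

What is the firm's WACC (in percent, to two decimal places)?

Total capital V = 1239 + 81.1 + 30.5 + 47.6 + 31.7 = 1429.9.
Equity: weight = 1239/1429.9 = 0.8665; cost = 9.3%.
Preferred: weight = 81.1/1429.9 = 0.0567; cost = 9.27%.
Private placement notes: weight = 30.5/1429.9 = 0.0213; after-tax cost = 2.6% × (1 − 33%) = 1.7420%.
Mortgage bonds: weight = 47.6/1429.9 = 0.0333; after-tax cost = 5.38% × (1 − 33%) = 3.6046%.
Revolver drawn: weight = 31.7/1429.9 = 0.0222; after-tax cost = 5.1% × (1 − 33%) = 3.4170%.
WACC = 0.8665 × 9.3000% + 0.0567 × 9.2700% + 0.0213 × 1.7420% + 0.0333 × 3.6046% + 0.0222 × 3.4170% = 8.8171%.

8.82%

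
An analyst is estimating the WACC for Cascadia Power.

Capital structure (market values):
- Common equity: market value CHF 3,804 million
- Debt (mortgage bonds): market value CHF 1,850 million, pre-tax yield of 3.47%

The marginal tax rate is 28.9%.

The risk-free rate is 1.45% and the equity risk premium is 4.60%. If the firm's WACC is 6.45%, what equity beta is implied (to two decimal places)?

Total capital V = 3804 + 1850 = 5654.
Equity weight = 3804/5654 = 0.6728.
Mortgage bonds weight = 1850/5654 = 0.3272.
Debt contribution = 0.3272 × 3.47% × (1 − 28.9%) = 0.8073%.
Required equity contribution = 6.45% − 0.8073% = 5.6427%  ⇒  Re = 8.3870%.
CAPM: 8.3870% = 1.45% + β × 4.6%  ⇒  β = 1.5080.

1.51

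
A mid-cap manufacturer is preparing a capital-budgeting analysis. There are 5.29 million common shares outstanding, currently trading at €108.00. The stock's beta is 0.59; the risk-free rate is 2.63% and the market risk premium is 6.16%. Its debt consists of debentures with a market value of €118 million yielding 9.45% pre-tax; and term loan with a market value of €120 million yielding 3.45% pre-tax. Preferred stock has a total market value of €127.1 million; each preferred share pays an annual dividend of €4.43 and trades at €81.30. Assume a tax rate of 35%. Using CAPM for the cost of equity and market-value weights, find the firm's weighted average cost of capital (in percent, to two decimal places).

5.62%

Cost of equity via CAPM: Re = 2.63% + 0.59 × 6.16% = 6.2644%.
Cost of preferred: Rp = 4.43 / 81.3 = 5.4490%.
Market value of equity E = 108.0 × 5.29m = 571.32m.
Total capital V = 571.32 + 127.1 + 118 + 120 = 936.42.
Equity: weight = 571.32/936.42 = 0.6101; cost = 6.2644%.
Preferred: weight = 127.1/936.42 = 0.1357; cost = 5.449%.
Debentures: weight = 118/936.42 = 0.1260; after-tax cost = 9.45% × (1 − 35%) = 6.1425%.
Term loan: weight = 120/936.42 = 0.1281; after-tax cost = 3.45% × (1 − 35%) = 2.2425%.
WACC = 0.6101 × 6.2644% + 0.1357 × 5.4490% + 0.1260 × 6.1425% + 0.1281 × 2.2425% = 5.6230%.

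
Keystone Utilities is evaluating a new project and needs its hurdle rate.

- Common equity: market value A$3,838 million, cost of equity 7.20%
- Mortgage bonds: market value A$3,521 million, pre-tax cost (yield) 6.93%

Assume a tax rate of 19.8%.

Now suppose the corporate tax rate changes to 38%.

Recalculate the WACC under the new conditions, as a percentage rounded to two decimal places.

After the change:
Total capital V = 3838 + 3521 = 7359.
Equity: weight = 3838/7359 = 0.5215; cost = 7.2%.
Mortgage bonds: weight = 3521/7359 = 0.4785; after-tax cost = 6.93% × (1 − 38%) = 4.2966%.
WACC = 0.5215 × 7.2000% + 0.4785 × 4.2966% = 5.8108%.

5.81%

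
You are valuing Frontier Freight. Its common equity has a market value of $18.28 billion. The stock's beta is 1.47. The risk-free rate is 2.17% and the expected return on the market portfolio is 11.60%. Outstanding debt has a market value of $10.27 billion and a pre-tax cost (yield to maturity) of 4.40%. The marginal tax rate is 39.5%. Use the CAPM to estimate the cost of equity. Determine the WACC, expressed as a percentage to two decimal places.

Market risk premium = 11.6% − 2.17% = 9.43%.
Cost of equity via CAPM: Re = 2.17% + 1.47 × 9.43% = 16.0321%.
Total capital V = 18.28 + 10.27 = 28.55.
Equity: weight = 18.28/28.55 = 0.6403; cost = 16.0321%.
Debt: weight = 10.27/28.55 = 0.3597; after-tax cost = 4.4% × (1 − 39.5%) = 2.6620%.
WACC = 0.6403 × 16.0321% + 0.3597 × 2.6620% = 11.2226%.

11.22%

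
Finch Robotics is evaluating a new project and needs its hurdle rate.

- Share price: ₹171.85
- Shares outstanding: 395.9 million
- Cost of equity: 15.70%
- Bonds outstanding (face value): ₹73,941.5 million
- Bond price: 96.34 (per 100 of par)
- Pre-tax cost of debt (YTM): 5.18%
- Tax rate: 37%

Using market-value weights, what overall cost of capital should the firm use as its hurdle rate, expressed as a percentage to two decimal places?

Market value of equity E = 171.85 × 395.9m = 68035.415m. Market value of debt D = 73941.5m × 96.34/100 = 71235.2411m.
Total capital V = 68035.415 + 71235.2411 = 139270.6561.
Equity: weight = 68035.415/139270.6561 = 0.4885; cost = 15.7%.
Bonds outstanding: weight = 71235.2411/139270.6561 = 0.5115; after-tax cost = 5.18% × (1 − 37%) = 3.2634%.
WACC = 0.4885 × 15.7000% + 0.5115 × 3.2634% = 9.3388%.

9.34%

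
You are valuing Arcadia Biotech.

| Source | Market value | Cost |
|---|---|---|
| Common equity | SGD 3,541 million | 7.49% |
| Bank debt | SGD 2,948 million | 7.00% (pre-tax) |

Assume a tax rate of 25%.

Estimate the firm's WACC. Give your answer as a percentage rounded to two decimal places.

Total capital V = 3541 + 2948 = 6489.
Equity: weight = 3541/6489 = 0.5457; cost = 7.49%.
Bank debt: weight = 2948/6489 = 0.4543; after-tax cost = 7% × (1 − 25%) = 5.2500%.
WACC = 0.5457 × 7.4900% + 0.4543 × 5.2500% = 6.4724%.

6.47%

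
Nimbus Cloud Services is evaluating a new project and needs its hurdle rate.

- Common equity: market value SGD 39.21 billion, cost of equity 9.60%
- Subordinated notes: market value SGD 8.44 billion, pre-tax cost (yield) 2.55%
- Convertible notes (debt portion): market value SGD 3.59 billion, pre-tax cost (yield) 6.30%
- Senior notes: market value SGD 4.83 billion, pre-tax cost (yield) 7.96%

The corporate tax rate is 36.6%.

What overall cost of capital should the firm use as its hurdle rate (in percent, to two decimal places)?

Total capital V = 39.21 + 8.44 + 3.59 + 4.83 = 56.07.
Equity: weight = 39.21/56.07 = 0.6993; cost = 9.6%.
Subordinated notes: weight = 8.44/56.07 = 0.1505; after-tax cost = 2.55% × (1 − 36.6%) = 1.6167%.
Convertible notes (debt portion): weight = 3.59/56.07 = 0.0640; after-tax cost = 6.3% × (1 − 36.6%) = 3.9942%.
Senior notes: weight = 4.83/56.07 = 0.0861; after-tax cost = 7.96% × (1 − 36.6%) = 5.0466%.
WACC = 0.6993 × 9.6000% + 0.1505 × 1.6167% + 0.0640 × 3.9942% + 0.0861 × 5.0466% = 7.6471%.

7.65%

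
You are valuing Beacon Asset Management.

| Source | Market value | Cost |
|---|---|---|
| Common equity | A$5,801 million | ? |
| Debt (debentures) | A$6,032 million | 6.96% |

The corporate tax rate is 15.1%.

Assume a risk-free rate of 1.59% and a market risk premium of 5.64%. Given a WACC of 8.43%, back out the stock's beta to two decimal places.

1.68

Total capital V = 5801 + 6032 = 11833.
Equity weight = 5801/11833 = 0.4902.
Debentures weight = 6032/11833 = 0.5098.
Debt contribution = 0.5098 × 6.96% × (1 − 15.1%) = 3.0122%.
Required equity contribution = 8.43% − 3.0122% = 5.4178%  ⇒  Re = 11.0513%.
CAPM: 11.0513% = 1.59% + β × 5.64%  ⇒  β = 1.6775.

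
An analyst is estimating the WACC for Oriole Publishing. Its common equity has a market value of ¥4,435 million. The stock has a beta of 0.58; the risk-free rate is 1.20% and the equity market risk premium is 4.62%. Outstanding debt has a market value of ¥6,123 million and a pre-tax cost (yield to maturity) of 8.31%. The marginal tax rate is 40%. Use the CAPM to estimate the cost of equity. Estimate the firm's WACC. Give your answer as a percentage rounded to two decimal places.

Cost of equity via CAPM: Re = 1.2% + 0.58 × 4.62% = 3.8796%.
Total capital V = 4435 + 6123 = 10558.
Equity: weight = 4435/10558 = 0.4201; cost = 3.8796%.
Debt: weight = 6123/10558 = 0.5799; after-tax cost = 8.31% × (1 − 40%) = 4.9860%.
WACC = 0.4201 × 3.8796% + 0.5799 × 4.9860% = 4.5212%.

4.52%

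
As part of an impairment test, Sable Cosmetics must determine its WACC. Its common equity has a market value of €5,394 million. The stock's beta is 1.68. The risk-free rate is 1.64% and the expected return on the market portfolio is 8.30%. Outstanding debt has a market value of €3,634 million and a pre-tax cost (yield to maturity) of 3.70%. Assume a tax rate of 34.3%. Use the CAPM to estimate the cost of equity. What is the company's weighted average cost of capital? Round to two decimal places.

Market risk premium = 8.3% − 1.64% = 6.66%.
Cost of equity via CAPM: Re = 1.64% + 1.68 × 6.66% = 12.8288%.
Total capital V = 5394 + 3634 = 9028.
Equity: weight = 5394/9028 = 0.5975; cost = 12.8288%.
Debt: weight = 3634/9028 = 0.4025; after-tax cost = 3.7% × (1 − 34.3%) = 2.4309%.
WACC = 0.5975 × 12.8288% + 0.4025 × 2.4309% = 8.6434%.

8.64%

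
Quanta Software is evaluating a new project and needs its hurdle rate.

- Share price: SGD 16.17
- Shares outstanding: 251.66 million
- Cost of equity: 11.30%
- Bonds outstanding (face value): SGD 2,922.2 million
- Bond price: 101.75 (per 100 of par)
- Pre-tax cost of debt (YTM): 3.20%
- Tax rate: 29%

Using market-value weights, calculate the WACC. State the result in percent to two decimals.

Market value of equity E = 16.17 × 251.66m = 4069.3422m. Market value of debt D = 2922.2m × 101.75/100 = 2973.3385m.
Total capital V = 4069.3422 + 2973.3385 = 7042.6807.
Equity: weight = 4069.3422/7042.6807 = 0.5778; cost = 11.3%.
Bonds outstanding: weight = 2973.3385/7042.6807 = 0.4222; after-tax cost = 3.2% × (1 − 29%) = 2.2720%.
WACC = 0.5778 × 11.3000% + 0.4222 × 2.2720% = 7.4885%.

7.49%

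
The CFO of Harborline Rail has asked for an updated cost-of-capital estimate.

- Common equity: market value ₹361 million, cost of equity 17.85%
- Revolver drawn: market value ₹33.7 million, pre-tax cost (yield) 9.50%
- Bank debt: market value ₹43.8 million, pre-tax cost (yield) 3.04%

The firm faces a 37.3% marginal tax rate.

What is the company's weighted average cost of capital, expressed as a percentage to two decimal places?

Total capital V = 361 + 33.7 + 43.8 = 438.5.
Equity: weight = 361/438.5 = 0.8233; cost = 17.85%.
Revolver drawn: weight = 33.7/438.5 = 0.0769; after-tax cost = 9.5% × (1 − 37.3%) = 5.9565%.
Bank debt: weight = 43.8/438.5 = 0.0999; after-tax cost = 3.04% × (1 − 37.3%) = 1.9061%.
WACC = 0.8233 × 17.8500% + 0.0769 × 5.9565% + 0.0999 × 1.9061% = 15.3434%.

15.34%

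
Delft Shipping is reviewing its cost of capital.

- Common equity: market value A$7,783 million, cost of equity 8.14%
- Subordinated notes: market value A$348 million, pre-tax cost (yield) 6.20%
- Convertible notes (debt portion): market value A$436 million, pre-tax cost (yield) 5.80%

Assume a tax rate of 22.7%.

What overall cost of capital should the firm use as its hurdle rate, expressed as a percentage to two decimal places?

7.82%

Total capital V = 7783 + 348 + 436 = 8567.
Equity: weight = 7783/8567 = 0.9085; cost = 8.14%.
Subordinated notes: weight = 348/8567 = 0.0406; after-tax cost = 6.2% × (1 − 22.7%) = 4.7926%.
Convertible notes (debt portion): weight = 436/8567 = 0.0509; after-tax cost = 5.8% × (1 − 22.7%) = 4.4834%.
WACC = 0.9085 × 8.1400% + 0.0406 × 4.7926% + 0.0509 × 4.4834% = 7.8179%.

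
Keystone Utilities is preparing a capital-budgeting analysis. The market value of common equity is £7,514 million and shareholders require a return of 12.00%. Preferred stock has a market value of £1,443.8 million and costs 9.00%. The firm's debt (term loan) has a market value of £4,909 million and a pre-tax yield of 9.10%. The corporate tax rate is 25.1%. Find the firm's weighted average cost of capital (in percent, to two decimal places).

Total capital V = 7514 + 1443.8 + 4909 = 13866.8.
Equity: weight = 7514/13866.8 = 0.5419; cost = 12%.
Preferred: weight = 1443.8/13866.8 = 0.1041; cost = 9%.
Term loan: weight = 4909/13866.8 = 0.3540; after-tax cost = 9.1% × (1 − 25.1%) = 6.8159%.
WACC = 0.5419 × 12.0000% + 0.1041 × 9.0000% + 0.3540 × 6.8159% = 9.8524%.

9.85%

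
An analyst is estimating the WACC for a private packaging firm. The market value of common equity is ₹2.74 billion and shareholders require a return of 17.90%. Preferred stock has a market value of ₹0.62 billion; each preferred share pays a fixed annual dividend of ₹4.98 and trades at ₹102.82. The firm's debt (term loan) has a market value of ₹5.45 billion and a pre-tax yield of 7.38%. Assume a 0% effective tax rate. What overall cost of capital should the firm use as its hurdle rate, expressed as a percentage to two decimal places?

Cost of preferred: Rp = 4.98 / 102.82 = 4.8434%.
Total capital V = 2.74 + 0.62 + 5.45 = 8.81.
Equity: weight = 2.74/8.81 = 0.3110; cost = 17.9%.
Preferred: weight = 0.62/8.81 = 0.0704; cost = 4.8434%.
Term loan: weight = 5.45/8.81 = 0.6186; after-tax cost = 7.38% × (1 − 0%) = 7.3800%.
WACC = 0.3110 × 17.9000% + 0.0704 × 4.8434% + 0.6186 × 7.3800% = 10.4733%.

10.47%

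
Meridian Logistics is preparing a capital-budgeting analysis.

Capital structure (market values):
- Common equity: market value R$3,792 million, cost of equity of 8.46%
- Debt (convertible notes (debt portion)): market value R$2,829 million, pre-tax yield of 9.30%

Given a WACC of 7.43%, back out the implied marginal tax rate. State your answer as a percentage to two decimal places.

Total capital V = 3792 + 2829 = 6621.
Equity weight = 3792/6621 = 0.5727.
Convertible notes (debt portion) weight = 2829/6621 = 0.4273.
Equity contribution = 0.5727 × 8.46% = 4.8452%.
Debt contribution must be 7.43% − 4.8452% = 2.5848%.
0.4273 × 9.3% × (1 − T) = 2.5848%  ⇒  (1 − T) = 0.6505.
T = 34.9529%.

34.95%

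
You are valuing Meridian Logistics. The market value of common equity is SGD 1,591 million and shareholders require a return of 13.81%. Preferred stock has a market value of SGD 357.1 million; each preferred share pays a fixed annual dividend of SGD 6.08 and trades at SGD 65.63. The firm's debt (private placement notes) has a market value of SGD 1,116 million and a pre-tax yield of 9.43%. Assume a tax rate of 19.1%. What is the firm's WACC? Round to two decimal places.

Cost of preferred: Rp = 6.08 / 65.63 = 9.2641%.
Total capital V = 1591 + 357.1 + 1116 = 3064.1.
Equity: weight = 1591/3064.1 = 0.5192; cost = 13.81%.
Preferred: weight = 357.1/3064.1 = 0.1165; cost = 9.2641%.
Private placement notes: weight = 1116/3064.1 = 0.3642; after-tax cost = 9.43% × (1 − 19.1%) = 7.6289%.
WACC = 0.5192 × 13.8100% + 0.1165 × 9.2641% + 0.3642 × 7.6289% = 11.0289%.

11.03%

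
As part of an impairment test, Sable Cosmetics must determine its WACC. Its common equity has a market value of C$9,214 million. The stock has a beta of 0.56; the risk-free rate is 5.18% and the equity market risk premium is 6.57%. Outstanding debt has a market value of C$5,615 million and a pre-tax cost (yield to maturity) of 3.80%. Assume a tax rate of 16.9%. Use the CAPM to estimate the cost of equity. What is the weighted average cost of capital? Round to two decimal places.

Cost of equity via CAPM: Re = 5.18% + 0.56 × 6.57% = 8.8592%.
Total capital V = 9214 + 5615 = 14829.
Equity: weight = 9214/14829 = 0.6214; cost = 8.8592%.
Debt: weight = 5615/14829 = 0.3786; after-tax cost = 3.8% × (1 − 16.9%) = 3.1578%.
WACC = 0.6214 × 8.8592% + 0.3786 × 3.1578% = 6.7004%.

6.70%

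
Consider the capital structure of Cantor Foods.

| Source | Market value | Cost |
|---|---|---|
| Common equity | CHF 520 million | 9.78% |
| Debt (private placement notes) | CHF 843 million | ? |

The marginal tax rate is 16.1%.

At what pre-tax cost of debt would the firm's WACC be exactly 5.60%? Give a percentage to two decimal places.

Total capital V = 520 + 843 = 1363.
Equity weight = 520/1363 = 0.3815.
Private placement notes weight = 843/1363 = 0.6185.
Equity contribution = 0.3815 × 9.78% = 3.7312%.
Remaining for debt = 5.6% − 3.7312% = 1.8688%.
Rd × (1 − 16.1%) × 0.6185 = 1.8688%  ⇒  Rd = 3.6014%.

3.60%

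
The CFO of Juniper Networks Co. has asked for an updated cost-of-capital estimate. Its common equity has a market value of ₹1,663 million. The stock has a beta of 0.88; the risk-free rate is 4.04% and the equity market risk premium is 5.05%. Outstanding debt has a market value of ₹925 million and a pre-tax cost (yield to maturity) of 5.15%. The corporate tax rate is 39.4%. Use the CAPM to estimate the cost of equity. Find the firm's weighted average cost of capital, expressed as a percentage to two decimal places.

6.57%

Cost of equity via CAPM: Re = 4.04% + 0.88 × 5.05% = 8.4840%.
Total capital V = 1663 + 925 = 2588.
Equity: weight = 1663/2588 = 0.6426; cost = 8.484%.
Debt: weight = 925/2588 = 0.3574; after-tax cost = 5.15% × (1 − 39.4%) = 3.1209%.
WACC = 0.6426 × 8.4840% + 0.3574 × 3.1209% = 6.5671%.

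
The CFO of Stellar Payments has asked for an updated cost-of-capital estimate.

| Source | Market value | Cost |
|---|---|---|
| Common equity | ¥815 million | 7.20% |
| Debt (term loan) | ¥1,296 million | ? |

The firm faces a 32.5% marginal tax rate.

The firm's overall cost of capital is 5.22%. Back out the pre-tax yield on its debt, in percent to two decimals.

Total capital V = 815 + 1296 = 2111.
Equity weight = 815/2111 = 0.3861.
Term loan weight = 1296/2111 = 0.6139.
Equity contribution = 0.3861 × 7.2% = 2.7797%.
Remaining for debt = 5.22% − 2.7797% = 2.4403%.
Rd × (1 − 32.5%) × 0.6139 = 2.4403%  ⇒  Rd = 5.8887%.

5.89%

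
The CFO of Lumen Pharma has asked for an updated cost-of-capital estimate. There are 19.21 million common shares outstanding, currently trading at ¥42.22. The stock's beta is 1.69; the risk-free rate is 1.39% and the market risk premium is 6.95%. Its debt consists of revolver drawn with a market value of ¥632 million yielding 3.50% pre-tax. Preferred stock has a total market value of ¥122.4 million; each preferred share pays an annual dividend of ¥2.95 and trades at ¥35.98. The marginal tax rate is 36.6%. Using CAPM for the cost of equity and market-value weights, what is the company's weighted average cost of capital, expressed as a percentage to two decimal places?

Cost of equity via CAPM: Re = 1.39% + 1.69 × 6.95% = 13.1355%.
Cost of preferred: Rp = 2.95 / 35.98 = 8.1990%.
Market value of equity E = 42.22 × 19.21m = 811.0462m.
Total capital V = 811.0462 + 122.4 + 632 = 1565.4462.
Equity: weight = 811.0462/1565.4462 = 0.5181; cost = 13.1355%.
Preferred: weight = 122.4/1565.4462 = 0.0782; cost = 8.199%.
Revolver drawn: weight = 632/1565.4462 = 0.4037; after-tax cost = 3.5% × (1 − 36.6%) = 2.2190%.
WACC = 0.5181 × 13.1355% + 0.0782 × 8.1990% + 0.4037 × 2.2190% = 8.3423%.

8.34%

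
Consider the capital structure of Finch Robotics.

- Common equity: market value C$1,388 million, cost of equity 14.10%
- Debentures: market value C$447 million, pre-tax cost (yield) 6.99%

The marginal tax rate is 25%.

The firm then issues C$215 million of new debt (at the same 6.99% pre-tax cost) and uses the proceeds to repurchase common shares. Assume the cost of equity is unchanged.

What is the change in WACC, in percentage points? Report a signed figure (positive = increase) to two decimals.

-1.04 pp

Current WACC:
Total capital V = 1388 + 447 = 1835.
Equity: weight = 1388/1835 = 0.7564; cost = 14.1%.
Debentures: weight = 447/1835 = 0.2436; after-tax cost = 6.99% × (1 − 25%) = 5.2425%.
WACC = 0.7564 × 14.1000% + 0.2436 × 5.2425% = 11.9423%.
After the change:
Total capital V = 1173 + 662 = 1835.
Equity: weight = 1173/1835 = 0.6392; cost = 14.1%.
Debentures: weight = 662/1835 = 0.3608; after-tax cost = 6.99% × (1 − 25%) = 5.2425%.
WACC = 0.6392 × 14.1000% + 0.3608 × 5.2425% = 10.9045%.
Change in WACC = 10.9045% − 11.9423% = -1.0378 pp.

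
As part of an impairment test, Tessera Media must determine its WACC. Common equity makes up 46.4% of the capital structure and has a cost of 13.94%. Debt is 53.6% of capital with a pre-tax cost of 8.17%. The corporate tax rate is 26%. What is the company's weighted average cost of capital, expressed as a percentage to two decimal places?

9.71%

After-tax cost of debt = 8.17% × (1 − 26%) = 6.0458%.
WACC = 0.464 × 13.9400% + 0.536 × 6.0458% = 9.7087%.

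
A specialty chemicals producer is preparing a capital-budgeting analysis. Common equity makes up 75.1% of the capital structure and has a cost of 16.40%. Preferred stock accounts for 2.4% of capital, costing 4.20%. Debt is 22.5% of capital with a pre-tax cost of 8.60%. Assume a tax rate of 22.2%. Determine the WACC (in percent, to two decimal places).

13.92%

After-tax cost of debt = 8.6% × (1 − 22.2%) = 6.6908%.
WACC = 0.751 × 16.4000% + 0.024 × 4.2000% + 0.225 × 6.6908% = 13.9226%.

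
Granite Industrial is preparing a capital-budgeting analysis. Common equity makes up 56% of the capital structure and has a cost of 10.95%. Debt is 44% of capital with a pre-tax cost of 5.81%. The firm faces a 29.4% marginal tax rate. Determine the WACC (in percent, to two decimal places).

7.94%

After-tax cost of debt = 5.81% × (1 − 29.4%) = 4.1019%.
WACC = 0.560 × 10.9500% + 0.440 × 4.1019% = 7.9368%.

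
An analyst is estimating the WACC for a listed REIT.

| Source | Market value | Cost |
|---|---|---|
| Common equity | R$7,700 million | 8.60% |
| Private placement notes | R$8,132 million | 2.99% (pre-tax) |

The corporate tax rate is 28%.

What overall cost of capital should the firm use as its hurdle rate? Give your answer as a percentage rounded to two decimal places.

5.29%

Total capital V = 7700 + 8132 = 15832.
Equity: weight = 7700/15832 = 0.4864; cost = 8.6%.
Private placement notes: weight = 8132/15832 = 0.5136; after-tax cost = 2.99% × (1 − 28%) = 2.1528%.
WACC = 0.4864 × 8.6000% + 0.5136 × 2.1528% = 5.2884%.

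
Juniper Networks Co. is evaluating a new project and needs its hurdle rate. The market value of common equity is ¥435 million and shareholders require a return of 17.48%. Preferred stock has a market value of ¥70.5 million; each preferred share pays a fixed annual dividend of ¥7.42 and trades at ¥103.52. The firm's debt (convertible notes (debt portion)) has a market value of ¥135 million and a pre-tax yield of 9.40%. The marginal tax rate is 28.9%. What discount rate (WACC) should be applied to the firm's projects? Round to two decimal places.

Cost of preferred: Rp = 7.42 / 103.52 = 7.1677%.
Total capital V = 435 + 70.5 + 135 = 640.5.
Equity: weight = 435/640.5 = 0.6792; cost = 17.48%.
Preferred: weight = 70.5/640.5 = 0.1101; cost = 7.1677%.
Convertible notes (debt portion): weight = 135/640.5 = 0.2108; after-tax cost = 9.4% × (1 − 28.9%) = 6.6834%.
WACC = 0.6792 × 17.4800% + 0.1101 × 7.1677% + 0.2108 × 6.6834% = 14.0693%.

14.07%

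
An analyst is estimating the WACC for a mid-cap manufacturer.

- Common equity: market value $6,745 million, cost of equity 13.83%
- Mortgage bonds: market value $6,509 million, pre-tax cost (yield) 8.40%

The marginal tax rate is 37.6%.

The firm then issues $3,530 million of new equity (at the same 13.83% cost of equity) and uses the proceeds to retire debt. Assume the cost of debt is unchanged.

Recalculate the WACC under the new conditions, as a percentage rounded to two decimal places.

After the change:
Total capital V = 10275 + 2979 = 13254.
Equity: weight = 10275/13254 = 0.7752; cost = 13.83%.
Mortgage bonds: weight = 2979/13254 = 0.2248; after-tax cost = 8.4% × (1 − 37.6%) = 5.2416%.
WACC = 0.7752 × 13.8300% + 0.2248 × 5.2416% = 11.8997%.

11.90%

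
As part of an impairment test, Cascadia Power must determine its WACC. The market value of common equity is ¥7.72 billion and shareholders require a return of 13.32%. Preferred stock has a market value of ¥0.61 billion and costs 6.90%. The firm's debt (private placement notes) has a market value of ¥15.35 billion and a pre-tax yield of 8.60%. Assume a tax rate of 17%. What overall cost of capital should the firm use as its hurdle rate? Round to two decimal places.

Total capital V = 7.72 + 0.61 + 15.35 = 23.68.
Equity: weight = 7.72/23.68 = 0.3260; cost = 13.32%.
Preferred: weight = 0.61/23.68 = 0.0258; cost = 6.9%.
Private placement notes: weight = 15.35/23.68 = 0.6482; after-tax cost = 8.6% × (1 − 17%) = 7.1380%.
WACC = 0.3260 × 13.3200% + 0.0258 × 6.9000% + 0.6482 × 7.1380% = 9.1473%.

9.15%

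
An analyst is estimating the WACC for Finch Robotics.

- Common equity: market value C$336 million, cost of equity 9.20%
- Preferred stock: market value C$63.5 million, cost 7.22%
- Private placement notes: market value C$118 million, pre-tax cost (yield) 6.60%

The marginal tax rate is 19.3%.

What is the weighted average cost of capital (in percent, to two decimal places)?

Total capital V = 336 + 63.5 + 118 = 517.5.
Equity: weight = 336/517.5 = 0.6493; cost = 9.2%.
Preferred: weight = 63.5/517.5 = 0.1227; cost = 7.22%.
Private placement notes: weight = 118/517.5 = 0.2280; after-tax cost = 6.6% × (1 − 19.3%) = 5.3262%.
WACC = 0.6493 × 9.2000% + 0.1227 × 7.2200% + 0.2280 × 5.3262% = 8.0737%.

8.07%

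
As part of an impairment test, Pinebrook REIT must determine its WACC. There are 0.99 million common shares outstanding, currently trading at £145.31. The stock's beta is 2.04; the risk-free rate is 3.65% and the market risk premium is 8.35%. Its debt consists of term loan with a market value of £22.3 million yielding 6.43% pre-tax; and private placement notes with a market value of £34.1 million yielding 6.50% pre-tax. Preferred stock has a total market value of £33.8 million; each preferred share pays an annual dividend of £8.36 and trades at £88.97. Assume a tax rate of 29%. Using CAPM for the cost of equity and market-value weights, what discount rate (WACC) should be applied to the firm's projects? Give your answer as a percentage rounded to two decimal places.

Cost of equity via CAPM: Re = 3.65% + 2.04 × 8.35% = 20.6840%.
Cost of preferred: Rp = 8.36 / 88.97 = 9.3964%.
Market value of equity E = 145.31 × 0.99m = 143.8569m.
Total capital V = 143.8569 + 33.8 + 22.3 + 34.1 = 234.0569.
Equity: weight = 143.8569/234.0569 = 0.6146; cost = 20.684%.
Preferred: weight = 33.8/234.0569 = 0.1444; cost = 9.3964%.
Term loan: weight = 22.3/234.0569 = 0.0953; after-tax cost = 6.43% × (1 − 29%) = 4.5653%.
Private placement notes: weight = 34.1/234.0569 = 0.1457; after-tax cost = 6.5% × (1 − 29%) = 4.6150%.
WACC = 0.6146 × 20.6840% + 0.1444 × 9.3964% + 0.0953 × 4.5653% + 0.1457 × 4.6150% = 15.1771%.

15.18%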